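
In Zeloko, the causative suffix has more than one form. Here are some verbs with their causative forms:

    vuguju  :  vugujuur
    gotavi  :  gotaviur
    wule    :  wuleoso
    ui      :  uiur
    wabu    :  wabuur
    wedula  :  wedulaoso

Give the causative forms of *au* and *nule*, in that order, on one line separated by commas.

The alternation tracks the last vowel of the stem — -ur when the last vowel of the stem is a high vowel (*vuguju*, *gotavi*, *ui*, *wabu*); -oso when the last vowel of the stem is a non-high vowel (*wule*, *wedula*).
*au*: last vowel = /u/, a high vowel → -ur → *auur*.
*nule*: last vowel = /e/, a non-high vowel → -oso → *nuleoso*.

auur, nuleoso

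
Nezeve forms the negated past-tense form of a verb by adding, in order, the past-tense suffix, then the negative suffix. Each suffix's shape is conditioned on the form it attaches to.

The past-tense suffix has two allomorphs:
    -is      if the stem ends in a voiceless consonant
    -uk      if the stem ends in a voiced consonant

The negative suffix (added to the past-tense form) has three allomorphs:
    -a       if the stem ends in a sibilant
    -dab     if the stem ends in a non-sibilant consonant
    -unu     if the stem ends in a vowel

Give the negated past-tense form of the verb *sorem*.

*sorem* — final consonant /m/ (voiced) → -uk → *soremuk*.
Since the final sound of the past-tense form *soremuk* is /k/ (a non-sibilant consonant), it takes -dab, giving *soremukdab*.

soremukdab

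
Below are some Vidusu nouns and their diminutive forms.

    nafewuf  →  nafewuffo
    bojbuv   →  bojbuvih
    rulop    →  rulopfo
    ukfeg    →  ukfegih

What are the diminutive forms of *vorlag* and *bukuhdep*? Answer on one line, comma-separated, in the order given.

Looking at the final consonant of each stem: -fo when the stem ends in a voiceless consonant (*nafewuf*, *rulop*); -ih when the stem ends in a voiced consonant (*bojbuv*, *ukfeg*).
Since the final consonant of *vorlag* is /g/ (voiced), it takes -ih, giving *vorlagih*.
*bukuhdep*: final consonant = /p/, voiceless → -fo → *bukuhdepfo*.

vorlagih, bukuhdepfo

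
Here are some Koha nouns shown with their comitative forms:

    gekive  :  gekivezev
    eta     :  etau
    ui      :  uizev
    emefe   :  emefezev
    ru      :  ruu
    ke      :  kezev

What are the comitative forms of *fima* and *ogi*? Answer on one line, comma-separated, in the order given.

fimau, ogizev

The suffix is conditioned by the last vowel: -zev when the last vowel of the stem is a front vowel (*gekive*, *ui*, *emefe*, *ke*); -u when the last vowel of the stem is a back vowel (*eta*, *ru*).
*fima* — last vowel /a/ (a back vowel) → -u → *fimau*.
The last vowel of *ogi* is /i/, which is a front vowel, so the suffix is -zev, giving *ogizev*.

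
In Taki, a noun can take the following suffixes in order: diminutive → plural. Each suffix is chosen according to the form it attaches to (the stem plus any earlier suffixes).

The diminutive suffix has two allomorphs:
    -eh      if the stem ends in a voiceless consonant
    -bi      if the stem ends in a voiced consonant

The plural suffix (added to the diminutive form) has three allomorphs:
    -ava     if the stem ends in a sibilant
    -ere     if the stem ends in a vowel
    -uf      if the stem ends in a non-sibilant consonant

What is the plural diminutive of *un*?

Since the final consonant of *un* is /n/ (voiced), it takes -bi, giving *unbi*.
The final sound of the diminutive form *unbi* is /i/, which is a vowel, so the plural suffix is -ere, giving *unbiere*.

unbiere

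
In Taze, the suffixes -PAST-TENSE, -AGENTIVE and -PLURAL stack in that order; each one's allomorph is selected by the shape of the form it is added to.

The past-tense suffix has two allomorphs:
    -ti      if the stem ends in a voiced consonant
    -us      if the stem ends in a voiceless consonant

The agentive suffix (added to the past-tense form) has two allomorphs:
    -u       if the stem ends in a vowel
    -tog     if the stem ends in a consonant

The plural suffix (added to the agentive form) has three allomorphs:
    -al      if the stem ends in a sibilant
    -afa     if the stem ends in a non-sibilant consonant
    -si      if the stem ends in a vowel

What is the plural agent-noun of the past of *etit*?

etitustogafa

Since the final consonant of *etit* is /t/ (voiceless), it takes -us, giving *etitus*.
The past-tense form *etitus* — final sound /s/ (a consonant) → -tog → *etitustog*.
The agentive form *etitustog* — final sound /g/ (a non-sibilant consonant) → -afa → *etitustogafa*.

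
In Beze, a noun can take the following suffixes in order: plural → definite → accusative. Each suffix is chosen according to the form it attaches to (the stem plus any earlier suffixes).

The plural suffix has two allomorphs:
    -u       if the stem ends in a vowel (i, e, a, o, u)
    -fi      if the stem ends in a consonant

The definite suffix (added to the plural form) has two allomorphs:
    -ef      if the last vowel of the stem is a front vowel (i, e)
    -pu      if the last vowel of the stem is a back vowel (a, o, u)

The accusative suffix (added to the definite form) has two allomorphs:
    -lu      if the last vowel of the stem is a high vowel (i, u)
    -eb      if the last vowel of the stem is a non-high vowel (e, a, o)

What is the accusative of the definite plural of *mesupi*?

*mesupi* — final sound /i/ (a vowel) → -u → *mesupiu*.
The plural form *mesupiu* — last vowel /u/ (a back vowel) → -pu → *mesupiupu*.
The last vowel of the definite form *mesupiupu* is /u/, which is a high vowel, so the accusative suffix is -lu, giving *mesupiupulu*.

mesupiupulu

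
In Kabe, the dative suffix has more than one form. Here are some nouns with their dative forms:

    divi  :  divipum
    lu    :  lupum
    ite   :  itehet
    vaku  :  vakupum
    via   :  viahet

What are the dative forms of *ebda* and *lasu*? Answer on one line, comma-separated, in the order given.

ebdahet, lasupum

Looking at the last vowel of each stem: -pum when the last vowel of the stem is a high vowel (*divi*, *lu*, *vaku*); -het when the last vowel of the stem is a non-high vowel (*ite*, *via*).
*ebda* — last vowel /a/ (a non-high vowel) → -het → *ebdahet*.
Since the last vowel of *lasu* is /u/ (a high vowel), it takes -pum, giving *lasupum*.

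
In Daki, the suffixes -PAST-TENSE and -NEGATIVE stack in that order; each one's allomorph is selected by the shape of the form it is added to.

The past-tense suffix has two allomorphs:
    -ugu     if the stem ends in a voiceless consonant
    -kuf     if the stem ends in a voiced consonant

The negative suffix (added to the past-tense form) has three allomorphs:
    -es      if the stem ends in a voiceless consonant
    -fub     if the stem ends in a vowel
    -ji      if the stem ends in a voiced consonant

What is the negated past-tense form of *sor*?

Since the final consonant of *sor* is /r/ (voiced), it takes -kuf, giving *sorkuf*.
The past-tense form *sorkuf* — final sound /f/ (a voiceless consonant) → -es → *sorkufes*.

sorkufes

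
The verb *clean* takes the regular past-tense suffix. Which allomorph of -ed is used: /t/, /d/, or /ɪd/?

/d/

The stem *clean* ends in a voiced sound other than /d/.
The -ed suffix is realized as /ɪd/ after /t, d/; as /t/ after other voiceless consonants; and as /d/ after other voiced sounds.
So -ed on *clean* is pronounced /d/.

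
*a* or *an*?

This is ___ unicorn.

The indefinite article is chosen by the initial *sound* of the following word, not its spelling.
*unicorn* begins with the sound /juː/ (u pronounced /juː/) — a consonant sound.
So the article is *a*: This is a unicorn.

a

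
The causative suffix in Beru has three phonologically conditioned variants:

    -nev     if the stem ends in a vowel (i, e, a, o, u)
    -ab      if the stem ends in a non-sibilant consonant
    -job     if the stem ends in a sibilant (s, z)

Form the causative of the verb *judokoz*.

judokozjob

The final sound of *judokoz* is /z/, which is a sibilant, so the suffix is -job, giving *judokozjob*.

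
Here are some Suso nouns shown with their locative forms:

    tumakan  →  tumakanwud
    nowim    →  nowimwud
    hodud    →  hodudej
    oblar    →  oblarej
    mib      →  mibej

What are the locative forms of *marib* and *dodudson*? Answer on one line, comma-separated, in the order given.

Looking at the final consonant of each stem: -wud when the stem ends in a nasal (*tumakan*, *nowim*); -ej when the stem ends in a non-nasal consonant (*hodud*, *oblar*, *mib*).
*marib* — final consonant /b/ (non-nasal) → -ej → *maribej*.
*dodudson* — final consonant /n/ (a nasal) → -wud → *dodudsonwud*.

maribej, dodudsonwud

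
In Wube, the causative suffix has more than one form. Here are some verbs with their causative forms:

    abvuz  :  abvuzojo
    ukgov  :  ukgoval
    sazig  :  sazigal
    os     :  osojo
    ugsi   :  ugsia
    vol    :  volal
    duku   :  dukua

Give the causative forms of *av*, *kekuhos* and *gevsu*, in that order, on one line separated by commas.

aval, kekuhosojo, gevsua

The pattern is sibilance of the final sound: -ojo when the stem ends in a sibilant (*abvuz*, *os*); -al when the stem ends in a non-sibilant consonant (*ukgov*, *sazig*, *vol*); -a when the stem ends in a vowel (*ugsi*, *duku*).
Since the final sound of *av* is /v/ (a non-sibilant consonant), it takes -al, giving *aval*.
*kekuhos* — final sound /s/ (a sibilant) → -ojo → *kekuhosojo*.
Since the final sound of *gevsu* is /u/ (a vowel), it takes -a, giving *gevsua*.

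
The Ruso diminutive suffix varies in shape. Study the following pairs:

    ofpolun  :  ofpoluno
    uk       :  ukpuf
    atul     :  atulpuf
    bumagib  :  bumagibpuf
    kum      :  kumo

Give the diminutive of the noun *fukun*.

fukuno

The alternation tracks the final consonant of the stem — -o when the stem ends in a nasal (*ofpolun*, *kum*); -puf when the stem ends in a non-nasal consonant (*uk*, *atul*, *bumagib*).
*fukun* — final consonant /n/ (a nasal) → -o → *fukuno*.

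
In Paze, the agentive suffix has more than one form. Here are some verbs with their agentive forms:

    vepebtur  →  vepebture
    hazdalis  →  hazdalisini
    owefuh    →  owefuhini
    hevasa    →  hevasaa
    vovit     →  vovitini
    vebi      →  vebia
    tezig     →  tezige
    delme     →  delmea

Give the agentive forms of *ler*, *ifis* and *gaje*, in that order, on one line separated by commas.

lere, ifisini, gajea

Looking at the final sound of each stem: -ini when the stem ends in a voiceless consonant (*hazdalis*, *owefuh*, *vovit*); -e when the stem ends in a voiced consonant (*vepebtur*, *tezig*); -a when the stem ends in a vowel (*hevasa*, *vebi*, *delme*).
*ler* — final sound /r/ (a voiced consonant) → -e → *lere*.
*ifis*: final sound = /s/, a voiceless consonant → -ini → *ifisini*.
The final sound of *gaje* is /e/, which is a vowel, so the suffix is -a, giving *gajea*.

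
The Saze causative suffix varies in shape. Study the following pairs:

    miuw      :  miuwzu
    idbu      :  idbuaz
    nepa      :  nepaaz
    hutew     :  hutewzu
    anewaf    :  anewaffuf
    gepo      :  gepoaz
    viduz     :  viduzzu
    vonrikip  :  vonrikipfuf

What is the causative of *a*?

aaz

The alternation tracks the final sound of the stem — -fuf when the stem ends in a voiceless consonant (*anewaf*, *vonrikip*); -zu when the stem ends in a voiced consonant (*miuw*, *hutew*, *viduz*); -az when the stem ends in a vowel (*idbu*, *nepa*, *gepo*).
Since the final sound of *a* is /a/ (a vowel), it takes -az, giving *aaz*.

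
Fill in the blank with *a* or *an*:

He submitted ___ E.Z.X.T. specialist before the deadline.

an

The indefinite article is chosen by the initial *sound* of the following word, not its spelling.
The initialism *E.Z.X.T.* is read letter by letter; the first letter, E, is pronounced /iː/, which begins with a vowel sound.
So the article is *an*: He submitted an E.Z.X.T. specialist before the deadline.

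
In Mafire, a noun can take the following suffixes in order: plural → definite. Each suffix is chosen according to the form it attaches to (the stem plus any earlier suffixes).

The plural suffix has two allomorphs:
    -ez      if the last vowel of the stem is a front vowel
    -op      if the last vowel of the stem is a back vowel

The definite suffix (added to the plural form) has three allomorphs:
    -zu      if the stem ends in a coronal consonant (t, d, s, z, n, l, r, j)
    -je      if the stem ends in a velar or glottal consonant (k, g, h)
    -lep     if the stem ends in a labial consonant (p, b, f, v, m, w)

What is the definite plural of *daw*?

dawoplep

*daw*: last vowel = /a/, a back vowel → -op → *dawop*.
Since the final consonant of the plural form *dawop* is /p/ (labial), it takes -lep, giving *dawoplep*.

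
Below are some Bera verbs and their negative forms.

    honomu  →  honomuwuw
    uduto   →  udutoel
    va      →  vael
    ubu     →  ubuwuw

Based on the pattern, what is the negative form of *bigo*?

bigoel

The alternation tracks the last vowel of the stem — -wuw when the last vowel of the stem is a high vowel (*honomu*, *ubu*); -el when the last vowel of the stem is a non-high vowel (*uduto*, *va*).
The last vowel of *bigo* is /o/, which is a non-high vowel, so the suffix is -el, giving *bigoel*.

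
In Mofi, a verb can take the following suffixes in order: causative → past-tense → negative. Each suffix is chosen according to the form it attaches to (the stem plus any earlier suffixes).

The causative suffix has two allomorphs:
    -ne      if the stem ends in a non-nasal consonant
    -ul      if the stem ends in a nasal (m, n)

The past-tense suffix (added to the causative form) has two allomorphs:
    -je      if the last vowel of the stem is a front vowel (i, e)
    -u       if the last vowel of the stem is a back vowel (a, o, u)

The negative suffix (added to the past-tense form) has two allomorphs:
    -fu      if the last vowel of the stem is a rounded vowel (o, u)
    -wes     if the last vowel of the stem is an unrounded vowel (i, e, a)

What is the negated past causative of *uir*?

uirnejewes

*uir*: final consonant = /r/, non-nasal → -ne → *uirne*.
The causative form *uirne* — last vowel /e/ (a front vowel) → -je → *uirneje*.
The past-tense form *uirneje*: last vowel = /e/, an unrounded vowel → -wes → *uirnejewes*.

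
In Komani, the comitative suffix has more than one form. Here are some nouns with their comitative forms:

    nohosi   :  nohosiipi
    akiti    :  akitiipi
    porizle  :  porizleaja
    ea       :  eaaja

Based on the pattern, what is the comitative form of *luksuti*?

The alternation tracks the last vowel of the stem — -ipi when the last vowel of the stem is a high vowel (*nohosi*, *akiti*); -aja when the last vowel of the stem is a non-high vowel (*porizle*, *ea*).
*luksuti*: last vowel = /i/, a high vowel → -ipi → *luksutiipi*.

luksutiipi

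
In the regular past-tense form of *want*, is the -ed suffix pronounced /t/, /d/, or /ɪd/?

/ɪd/

The stem *want* ends in /t/ or /d/.
The -ed suffix is realized as /ɪd/ after /t, d/; as /t/ after other voiceless consonants; and as /d/ after other voiced sounds.
So -ed on *want* is pronounced /ɪd/.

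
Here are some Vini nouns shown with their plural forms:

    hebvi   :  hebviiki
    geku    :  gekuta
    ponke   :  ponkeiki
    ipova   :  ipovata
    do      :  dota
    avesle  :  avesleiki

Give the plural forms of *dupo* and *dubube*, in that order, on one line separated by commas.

dupota, dububeiki

Looking at the last vowel of each stem: -iki when the last vowel of the stem is a front vowel (*hebvi*, *ponke*, *avesle*); -ta when the last vowel of the stem is a back vowel (*geku*, *ipova*, *do*).
The last vowel of *dupo* is /o/, which is a back vowel, so the suffix is -ta, giving *dupota*.
Since the last vowel of *dubube* is /e/ (a front vowel), it takes -iki, giving *dububeiki*.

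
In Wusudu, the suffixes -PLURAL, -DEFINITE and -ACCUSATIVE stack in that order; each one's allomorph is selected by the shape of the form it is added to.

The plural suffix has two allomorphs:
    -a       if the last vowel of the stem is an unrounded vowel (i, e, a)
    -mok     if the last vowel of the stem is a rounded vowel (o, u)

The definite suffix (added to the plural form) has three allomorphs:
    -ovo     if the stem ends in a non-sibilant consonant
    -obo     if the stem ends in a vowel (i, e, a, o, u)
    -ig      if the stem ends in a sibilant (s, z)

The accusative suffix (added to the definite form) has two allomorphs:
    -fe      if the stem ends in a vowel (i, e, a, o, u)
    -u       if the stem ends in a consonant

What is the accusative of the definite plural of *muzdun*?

muzdunmokovofe

The last vowel of *muzdun* is /u/, which is a rounded vowel, so the plural suffix is -mok, giving *muzdunmok*.
The final sound of the plural form *muzdunmok* is /k/, which is a non-sibilant consonant, so the definite suffix is -ovo, giving *muzdunmokovo*.
The definite form *muzdunmokovo*: final sound = /o/, a vowel → -fe → *muzdunmokovofe*.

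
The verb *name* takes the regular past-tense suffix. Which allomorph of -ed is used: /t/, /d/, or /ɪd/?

/d/

The stem *name* ends in a voiced sound other than /d/.
The -ed suffix is realized as /ɪd/ after /t, d/; as /t/ after other voiceless consonants; and as /d/ after other voiced sounds.
So -ed on *name* is pronounced /d/.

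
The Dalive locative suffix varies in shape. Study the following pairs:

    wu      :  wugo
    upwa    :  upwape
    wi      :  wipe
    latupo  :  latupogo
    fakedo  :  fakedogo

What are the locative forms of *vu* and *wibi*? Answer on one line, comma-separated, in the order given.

The pattern is rounding harmony: -go when the last vowel of the stem is a rounded vowel (*wu*, *latupo*, *fakedo*); -pe when the last vowel of the stem is an unrounded vowel (*upwa*, *wi*).
Since the last vowel of *vu* is /u/ (a rounded vowel), it takes -go, giving *vugo*.
The last vowel of *wibi* is /i/, which is an unrounded vowel, so the suffix is -pe, giving *wibipe*.

vugo, wibipe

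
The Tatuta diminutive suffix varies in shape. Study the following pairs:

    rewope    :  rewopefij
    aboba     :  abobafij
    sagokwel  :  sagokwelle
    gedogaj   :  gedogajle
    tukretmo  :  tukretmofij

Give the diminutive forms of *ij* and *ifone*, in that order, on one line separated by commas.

ijle, ifonefij

The pattern is consonant vs. vowel: -le when the stem ends in a consonant (*sagokwel*, *gedogaj*); -fij when the stem ends in a vowel (*rewope*, *aboba*, *tukretmo*).
*ij* — final sound /j/ (a consonant) → -le → *ijle*.
The final sound of *ifone* is /e/, which is a vowel, so the suffix is -fij, giving *ifonefij*.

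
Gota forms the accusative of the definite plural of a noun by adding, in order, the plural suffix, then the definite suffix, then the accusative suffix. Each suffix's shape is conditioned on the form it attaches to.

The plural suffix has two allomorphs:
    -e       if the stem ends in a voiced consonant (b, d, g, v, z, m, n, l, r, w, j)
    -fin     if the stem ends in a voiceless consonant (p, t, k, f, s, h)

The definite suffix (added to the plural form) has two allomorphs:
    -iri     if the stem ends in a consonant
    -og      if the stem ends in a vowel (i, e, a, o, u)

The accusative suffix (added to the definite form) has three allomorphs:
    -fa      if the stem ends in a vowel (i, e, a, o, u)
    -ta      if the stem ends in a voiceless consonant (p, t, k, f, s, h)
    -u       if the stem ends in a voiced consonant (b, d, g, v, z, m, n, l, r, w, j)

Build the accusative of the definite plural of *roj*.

rojeogu

Since the final consonant of *roj* is /j/ (voiced), it takes -e, giving *roje*.
Since the final sound of the plural form *roje* is /e/ (a vowel), it takes -og, giving *rojeog*.
The definite form *rojeog* — final sound /g/ (a voiced consonant) → -u → *rojeogu*.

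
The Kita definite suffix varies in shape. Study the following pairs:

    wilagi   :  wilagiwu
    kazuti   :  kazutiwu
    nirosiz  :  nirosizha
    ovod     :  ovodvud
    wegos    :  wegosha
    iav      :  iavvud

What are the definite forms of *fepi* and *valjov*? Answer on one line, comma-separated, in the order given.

fepiwu, valjovvud

Looking at the final sound of each stem: -ha when the stem ends in a sibilant (*nirosiz*, *wegos*); -vud when the stem ends in a non-sibilant consonant (*ovod*, *iav*); -wu when the stem ends in a vowel (*wilagi*, *kazuti*).
*fepi* — final sound /i/ (a vowel) → -wu → *fepiwu*.
*valjov*: final sound = /v/, a non-sibilant consonant → -vud → *valjovvud*.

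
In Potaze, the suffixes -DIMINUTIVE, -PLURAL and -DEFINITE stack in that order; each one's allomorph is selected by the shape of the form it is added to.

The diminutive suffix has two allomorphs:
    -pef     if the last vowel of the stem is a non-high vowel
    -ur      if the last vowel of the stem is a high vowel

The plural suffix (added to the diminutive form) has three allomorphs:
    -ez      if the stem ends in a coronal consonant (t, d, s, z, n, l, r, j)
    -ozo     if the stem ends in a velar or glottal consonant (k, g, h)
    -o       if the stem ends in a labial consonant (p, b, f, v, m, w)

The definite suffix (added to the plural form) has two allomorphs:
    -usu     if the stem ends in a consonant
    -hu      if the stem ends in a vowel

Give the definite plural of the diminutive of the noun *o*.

Since the last vowel of *o* is /o/ (a non-high vowel), it takes -pef, giving *opef*.
The diminutive form *opef*: final consonant = /f/, labial → -o → *opefo*.
Since the final sound of the plural form *opefo* is /o/ (a vowel), it takes -hu, giving *opefohu*.

opefohu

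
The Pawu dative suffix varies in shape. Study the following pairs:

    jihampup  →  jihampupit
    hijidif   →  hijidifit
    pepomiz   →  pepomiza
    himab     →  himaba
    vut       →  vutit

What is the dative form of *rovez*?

roveza

The pattern is voicing of the final consonant: -it when the stem ends in a voiceless consonant (*jihampup*, *hijidif*, *vut*); -a when the stem ends in a voiced consonant (*pepomiz*, *himab*).
*rovez*: final consonant = /z/, voiced → -a → *roveza*.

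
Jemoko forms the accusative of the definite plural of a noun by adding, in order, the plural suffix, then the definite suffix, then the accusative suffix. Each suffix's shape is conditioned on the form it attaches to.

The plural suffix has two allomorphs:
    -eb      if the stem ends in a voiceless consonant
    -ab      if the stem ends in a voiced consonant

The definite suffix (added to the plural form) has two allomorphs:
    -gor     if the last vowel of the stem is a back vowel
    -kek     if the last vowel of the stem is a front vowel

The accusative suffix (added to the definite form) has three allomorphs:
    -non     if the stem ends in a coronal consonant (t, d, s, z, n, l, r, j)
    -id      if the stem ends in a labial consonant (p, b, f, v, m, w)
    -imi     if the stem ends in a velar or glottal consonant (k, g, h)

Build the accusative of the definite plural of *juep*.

Since the final consonant of *juep* is /p/ (voiceless), it takes -eb, giving *juepeb*.
Since the last vowel of the plural form *juepeb* is /e/ (a front vowel), it takes -kek, giving *juepebkek*.
The definite form *juepebkek* — final consonant /k/ (velar/glottal) → -imi → *juepebkekimi*.

juepebkekimi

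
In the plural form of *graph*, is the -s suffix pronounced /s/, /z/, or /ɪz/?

The stem *graph* ends in a voiceless non-sibilant consonant.
The plural suffix surfaces as /ɪz/ after sibilants, /s/ after other voiceless consonants, and /z/ after other voiced sounds.
So the plural -s on *graph* is pronounced /s/.

/s/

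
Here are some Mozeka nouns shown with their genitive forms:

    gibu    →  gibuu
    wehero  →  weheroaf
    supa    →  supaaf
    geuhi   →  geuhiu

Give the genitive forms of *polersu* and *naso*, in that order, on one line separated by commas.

The alternation tracks the last vowel of the stem — -u when the last vowel of the stem is a high vowel (*gibu*, *geuhi*); -af when the last vowel of the stem is a non-high vowel (*wehero*, *supa*).
*polersu* — last vowel /u/ (a high vowel) → -u → *polersuu*.
*naso*: last vowel = /o/, a non-high vowel → -af → *nasoaf*.

polersuu, nasoaf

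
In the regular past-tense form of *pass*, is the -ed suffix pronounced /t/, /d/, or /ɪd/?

The stem *pass* ends in a voiceless consonant other than /t/.
The -ed suffix is realized as /ɪd/ after /t, d/; as /t/ after other voiceless consonants; and as /d/ after other voiced sounds.
So -ed on *pass* is pronounced /t/.

/t/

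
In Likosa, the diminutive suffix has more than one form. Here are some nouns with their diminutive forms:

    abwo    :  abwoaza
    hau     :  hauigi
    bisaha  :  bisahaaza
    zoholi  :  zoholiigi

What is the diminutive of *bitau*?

The suffix is conditioned by the last vowel: -igi when the last vowel of the stem is a high vowel (*hau*, *zoholi*); -aza when the last vowel of the stem is a non-high vowel (*abwo*, *bisaha*).
The last vowel of *bitau* is /u/, which is a high vowel, so the suffix is -igi, giving *bitauigi*.

bitauigi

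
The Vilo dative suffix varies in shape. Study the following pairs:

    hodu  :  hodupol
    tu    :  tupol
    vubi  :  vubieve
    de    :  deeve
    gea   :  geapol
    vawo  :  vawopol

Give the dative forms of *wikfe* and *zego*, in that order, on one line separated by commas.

wikfeeve, zegopol

The suffix is conditioned by the last vowel: -eve when the last vowel of the stem is a front vowel (*vubi*, *de*); -pol when the last vowel of the stem is a back vowel (*hodu*, *tu*, *gea*, *vawo*).
Since the last vowel of *wikfe* is /e/ (a front vowel), it takes -eve, giving *wikfeeve*.
The last vowel of *zego* is /o/, which is a back vowel, so the suffix is -pol, giving *zegopol*.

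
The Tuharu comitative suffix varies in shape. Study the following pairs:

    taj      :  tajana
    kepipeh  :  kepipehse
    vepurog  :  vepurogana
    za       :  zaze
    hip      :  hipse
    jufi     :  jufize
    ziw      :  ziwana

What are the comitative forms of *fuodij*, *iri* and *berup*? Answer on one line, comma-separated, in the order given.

The pattern is voicing of the final sound: -se when the stem ends in a voiceless consonant (*kepipeh*, *hip*); -ana when the stem ends in a voiced consonant (*taj*, *vepurog*, *ziw*); -ze when the stem ends in a vowel (*za*, *jufi*).
The final sound of *fuodij* is /j/, which is a voiced consonant, so the suffix is -ana, giving *fuodijana*.
Since the final sound of *iri* is /i/ (a vowel), it takes -ze, giving *irize*.
*berup* — final sound /p/ (a voiceless consonant) → -se → *berupse*.

fuodijana, irize, berupse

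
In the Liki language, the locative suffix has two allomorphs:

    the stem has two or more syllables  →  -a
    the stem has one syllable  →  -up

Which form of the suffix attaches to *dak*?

-up

*dak* has one syllable, so the suffix is -up.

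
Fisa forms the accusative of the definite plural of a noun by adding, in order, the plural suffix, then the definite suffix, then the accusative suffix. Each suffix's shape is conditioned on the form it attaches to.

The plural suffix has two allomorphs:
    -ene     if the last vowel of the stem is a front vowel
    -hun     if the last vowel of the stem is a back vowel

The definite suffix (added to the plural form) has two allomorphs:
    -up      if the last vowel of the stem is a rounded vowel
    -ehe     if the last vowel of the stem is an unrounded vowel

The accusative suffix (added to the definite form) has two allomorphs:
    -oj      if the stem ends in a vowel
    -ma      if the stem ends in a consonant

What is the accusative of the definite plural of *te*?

teeneeheoj

*te*: last vowel = /e/, a front vowel → -ene → *teene*.
The last vowel of the plural form *teene* is /e/, which is an unrounded vowel, so the definite suffix is -ehe, giving *teeneehe*.
The final sound of the definite form *teeneehe* is /e/, which is a vowel, so the accusative suffix is -oj, giving *teeneeheoj*.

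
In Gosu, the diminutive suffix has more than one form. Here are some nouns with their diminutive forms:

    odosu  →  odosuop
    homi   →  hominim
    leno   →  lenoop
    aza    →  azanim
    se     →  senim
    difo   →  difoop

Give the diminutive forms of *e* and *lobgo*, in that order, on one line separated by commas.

The alternation tracks the last vowel of the stem — -op when the last vowel of the stem is a rounded vowel (*odosu*, *leno*, *difo*); -nim when the last vowel of the stem is an unrounded vowel (*homi*, *aza*, *se*).
*e* — last vowel /e/ (an unrounded vowel) → -nim → *enim*.
*lobgo* — last vowel /o/ (a rounded vowel) → -op → *lobgoop*.

enim, lobgoop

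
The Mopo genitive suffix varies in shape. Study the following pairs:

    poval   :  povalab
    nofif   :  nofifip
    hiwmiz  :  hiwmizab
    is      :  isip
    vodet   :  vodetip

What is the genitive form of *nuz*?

nuzab

The suffix is conditioned by the final consonant: -ip when the stem ends in a voiceless consonant (*nofif*, *is*, *vodet*); -ab when the stem ends in a voiced consonant (*poval*, *hiwmiz*).
Since the final consonant of *nuz* is /z/ (voiced), it takes -ab, giving *nuzab*.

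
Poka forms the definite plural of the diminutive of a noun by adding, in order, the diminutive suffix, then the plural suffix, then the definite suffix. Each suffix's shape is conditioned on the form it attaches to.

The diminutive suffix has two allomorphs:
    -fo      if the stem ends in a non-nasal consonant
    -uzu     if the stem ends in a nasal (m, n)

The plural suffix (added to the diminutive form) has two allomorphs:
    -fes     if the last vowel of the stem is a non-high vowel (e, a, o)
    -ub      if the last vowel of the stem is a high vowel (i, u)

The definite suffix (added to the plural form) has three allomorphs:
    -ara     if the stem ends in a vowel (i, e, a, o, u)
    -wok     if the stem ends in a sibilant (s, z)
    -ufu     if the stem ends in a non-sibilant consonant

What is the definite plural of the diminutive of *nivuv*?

*nivuv* — final consonant /v/ (non-nasal) → -fo → *nivuvfo*.
Since the last vowel of the diminutive form *nivuvfo* is /o/ (a non-high vowel), it takes -fes, giving *nivuvfofes*.
The final sound of the plural form *nivuvfofes* is /s/, which is a sibilant, so the definite suffix is -wok, giving *nivuvfofeswok*.

nivuvfofeswok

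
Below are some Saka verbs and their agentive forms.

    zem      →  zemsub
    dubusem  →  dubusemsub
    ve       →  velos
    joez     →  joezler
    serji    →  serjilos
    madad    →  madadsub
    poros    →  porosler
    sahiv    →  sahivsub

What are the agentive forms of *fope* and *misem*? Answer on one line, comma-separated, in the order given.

fopelos, misemsub

Looking at the final sound of each stem: -ler when the stem ends in a sibilant (*joez*, *poros*); -sub when the stem ends in a non-sibilant consonant (*zem*, *dubusem*, *madad*, *sahiv*); -los when the stem ends in a vowel (*ve*, *serji*).
Since the final sound of *fope* is /e/ (a vowel), it takes -los, giving *fopelos*.
*misem*: final sound = /m/, a non-sibilant consonant → -sub → *misemsub*.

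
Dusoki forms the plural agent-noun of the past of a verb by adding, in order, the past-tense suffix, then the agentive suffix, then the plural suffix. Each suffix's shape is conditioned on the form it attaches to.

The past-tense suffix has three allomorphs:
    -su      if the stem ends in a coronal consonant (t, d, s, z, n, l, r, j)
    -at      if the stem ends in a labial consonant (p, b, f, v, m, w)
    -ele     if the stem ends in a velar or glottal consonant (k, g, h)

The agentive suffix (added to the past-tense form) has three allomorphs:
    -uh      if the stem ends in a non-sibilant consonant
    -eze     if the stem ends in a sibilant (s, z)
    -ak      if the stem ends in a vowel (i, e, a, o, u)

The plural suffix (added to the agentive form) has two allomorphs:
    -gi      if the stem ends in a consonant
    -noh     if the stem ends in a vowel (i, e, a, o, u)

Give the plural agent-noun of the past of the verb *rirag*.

Since the final consonant of *rirag* is /g/ (velar/glottal), it takes -ele, giving *riragele*.
Since the final sound of the past-tense form *riragele* is /e/ (a vowel), it takes -ak, giving *rirageleak*.
The agentive form *rirageleak* — final sound /k/ (a consonant) → -gi → *rirageleakgi*.

rirageleakgi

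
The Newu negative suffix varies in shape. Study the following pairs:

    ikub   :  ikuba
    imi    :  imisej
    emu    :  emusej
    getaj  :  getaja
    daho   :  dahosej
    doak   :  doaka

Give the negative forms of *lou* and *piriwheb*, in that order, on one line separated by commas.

The alternation tracks the final sound of the stem — -a when the stem ends in a consonant (*ikub*, *getaj*, *doak*); -sej when the stem ends in a vowel (*imi*, *emu*, *daho*).
The final sound of *lou* is /u/, which is a vowel, so the suffix is -sej, giving *lousej*.
The final sound of *piriwheb* is /b/, which is a consonant, so the suffix is -a, giving *piriwheba*.

lousej, piriwheba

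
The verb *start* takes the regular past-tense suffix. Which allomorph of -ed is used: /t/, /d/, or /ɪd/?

/ɪd/

The stem *start* ends in /t/ or /d/.
The -ed suffix is realized as /ɪd/ after /t, d/; as /t/ after other voiceless consonants; and as /d/ after other voiced sounds.
So -ed on *start* is pronounced /ɪd/.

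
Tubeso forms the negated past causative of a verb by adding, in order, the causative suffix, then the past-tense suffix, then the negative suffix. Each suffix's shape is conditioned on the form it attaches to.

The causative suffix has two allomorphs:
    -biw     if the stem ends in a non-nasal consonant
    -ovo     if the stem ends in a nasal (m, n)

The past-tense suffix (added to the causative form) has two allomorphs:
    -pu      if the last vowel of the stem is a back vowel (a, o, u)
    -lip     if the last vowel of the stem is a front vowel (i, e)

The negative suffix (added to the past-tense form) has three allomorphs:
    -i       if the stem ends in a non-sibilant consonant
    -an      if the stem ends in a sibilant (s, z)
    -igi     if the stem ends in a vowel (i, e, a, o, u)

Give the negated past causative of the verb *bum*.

Since the final consonant of *bum* is /m/ (a nasal), it takes -ovo, giving *bumovo*.
Since the last vowel of the causative form *bumovo* is /o/ (a back vowel), it takes -pu, giving *bumovopu*.
Since the final sound of the past-tense form *bumovopu* is /u/ (a vowel), it takes -igi, giving *bumovopuigi*.

bumovopuigi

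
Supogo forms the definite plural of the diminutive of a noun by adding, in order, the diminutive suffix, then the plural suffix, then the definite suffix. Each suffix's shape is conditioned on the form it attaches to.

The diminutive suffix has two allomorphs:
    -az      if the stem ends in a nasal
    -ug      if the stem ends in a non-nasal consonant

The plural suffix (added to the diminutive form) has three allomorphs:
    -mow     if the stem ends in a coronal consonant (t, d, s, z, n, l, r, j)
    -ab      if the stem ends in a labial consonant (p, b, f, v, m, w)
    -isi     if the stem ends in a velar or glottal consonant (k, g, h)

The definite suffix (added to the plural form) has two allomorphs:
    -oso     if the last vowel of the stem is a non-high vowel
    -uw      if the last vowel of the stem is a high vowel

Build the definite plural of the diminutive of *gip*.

*gip*: final consonant = /p/, non-nasal → -ug → *gipug*.
Since the final consonant of the diminutive form *gipug* is /g/ (velar/glottal), it takes -isi, giving *gipugisi*.
The plural form *gipugisi* — last vowel /i/ (a high vowel) → -uw → *gipugisiuw*.

gipugisiuw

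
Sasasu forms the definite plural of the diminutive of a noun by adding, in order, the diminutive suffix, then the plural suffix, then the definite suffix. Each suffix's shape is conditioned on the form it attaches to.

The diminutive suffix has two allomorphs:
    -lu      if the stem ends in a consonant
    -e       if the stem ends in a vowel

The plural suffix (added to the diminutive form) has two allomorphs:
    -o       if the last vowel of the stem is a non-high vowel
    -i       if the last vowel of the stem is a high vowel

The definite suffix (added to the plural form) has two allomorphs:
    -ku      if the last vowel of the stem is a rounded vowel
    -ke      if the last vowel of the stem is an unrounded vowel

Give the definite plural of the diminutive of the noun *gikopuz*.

*gikopuz*: final sound = /z/, a consonant → -lu → *gikopuzlu*.
The diminutive form *gikopuzlu* — last vowel /u/ (a high vowel) → -i → *gikopuzlui*.
The last vowel of the plural form *gikopuzlui* is /i/, which is an unrounded vowel, so the definite suffix is -ke, giving *gikopuzluike*.

gikopuzluike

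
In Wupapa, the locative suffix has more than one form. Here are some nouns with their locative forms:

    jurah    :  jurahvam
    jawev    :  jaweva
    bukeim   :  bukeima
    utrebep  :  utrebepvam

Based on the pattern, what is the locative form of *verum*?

Looking at the final consonant of each stem: -vam when the stem ends in a voiceless consonant (*jurah*, *utrebep*); -a when the stem ends in a voiced consonant (*jawev*, *bukeim*).
Since the final consonant of *verum* is /m/ (voiced), it takes -a, giving *veruma*.

veruma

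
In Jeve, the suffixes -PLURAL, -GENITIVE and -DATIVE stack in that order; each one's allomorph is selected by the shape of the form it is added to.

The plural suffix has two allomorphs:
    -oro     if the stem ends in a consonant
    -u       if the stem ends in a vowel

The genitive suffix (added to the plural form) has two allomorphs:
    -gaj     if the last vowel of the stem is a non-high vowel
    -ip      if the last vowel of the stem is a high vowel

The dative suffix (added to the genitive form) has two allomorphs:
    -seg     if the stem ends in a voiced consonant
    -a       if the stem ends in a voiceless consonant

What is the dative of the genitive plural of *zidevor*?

*zidevor* — final sound /r/ (a consonant) → -oro → *zidevororo*.
The last vowel of the plural form *zidevororo* is /o/, which is a non-high vowel, so the genitive suffix is -gaj, giving *zidevororogaj*.
The final consonant of the genitive form *zidevororogaj* is /j/, which is voiced, so the dative suffix is -seg, giving *zidevororogajseg*.

zidevororogajseg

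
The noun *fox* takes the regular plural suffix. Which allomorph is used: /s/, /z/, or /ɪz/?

/ɪz/

The stem *fox* ends in a sibilant (/s, z, ʃ, ʒ, tʃ, dʒ/).
The plural suffix surfaces as /ɪz/ after sibilants, /s/ after other voiceless consonants, and /z/ after other voiced sounds.
So the plural -s on *fox* is pronounced /ɪz/.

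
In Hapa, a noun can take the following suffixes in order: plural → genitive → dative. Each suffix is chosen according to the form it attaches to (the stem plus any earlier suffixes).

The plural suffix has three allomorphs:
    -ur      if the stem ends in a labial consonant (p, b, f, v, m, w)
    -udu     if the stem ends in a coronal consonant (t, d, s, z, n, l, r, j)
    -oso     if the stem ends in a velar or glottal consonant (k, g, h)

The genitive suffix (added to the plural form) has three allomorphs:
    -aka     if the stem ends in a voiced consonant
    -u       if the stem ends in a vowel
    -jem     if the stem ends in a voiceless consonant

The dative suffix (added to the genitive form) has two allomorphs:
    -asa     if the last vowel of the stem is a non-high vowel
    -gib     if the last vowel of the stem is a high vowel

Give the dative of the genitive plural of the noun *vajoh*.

*vajoh* — final consonant /h/ (velar/glottal) → -oso → *vajohoso*.
The plural form *vajohoso* — final sound /o/ (a vowel) → -u → *vajohosou*.
The last vowel of the genitive form *vajohosou* is /u/, which is a high vowel, so the dative suffix is -gib, giving *vajohosougib*.

vajohosougib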